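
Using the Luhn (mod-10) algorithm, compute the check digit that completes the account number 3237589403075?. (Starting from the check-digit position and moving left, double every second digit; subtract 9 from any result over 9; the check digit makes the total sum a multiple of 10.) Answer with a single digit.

Partial digits right→left: 5 7 0 3 0 4 9 8 5 7 3 2 3
Double every second digit counting from the check-digit position (so the 1st, 3rd, 5th, ... of the partial from the right).
  doubled (with −9 where >9): 1 0 0 9 1 6 6 → sum 23
  kept as-is: 7 3 4 8 7 2 → sum 31
Total = 23 + 31 = 54.
Check digit = (10 − (54 mod 10)) mod 10 = 6.

6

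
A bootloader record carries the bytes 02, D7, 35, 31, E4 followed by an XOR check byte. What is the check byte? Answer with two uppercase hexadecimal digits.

XOR the bytes together:
  start with 0x02
  0x02 ⊕ 0xD7 = 0xD5
  0xD5 ⊕ 0x35 = 0xE0
  0xE0 ⊕ 0x31 = 0xD1
  0xD1 ⊕ 0xE4 = 0x35

35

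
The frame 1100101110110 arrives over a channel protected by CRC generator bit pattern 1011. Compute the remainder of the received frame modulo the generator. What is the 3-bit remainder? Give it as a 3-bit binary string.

Modulo-2 division of 1100101110110 by 1011:
  pos 0: 1100 XOR 1011 = 0111
  pos 1: 1111 XOR 1011 = 0100
  pos 2: 1000 XOR 1011 = 0011
  pos 4: 1111 XOR 1011 = 0100
  pos 5: 1001 XOR 1011 = 0010
  pos 7: 1001 XOR 1011 = 0010
  pos 9: 1010 XOR 1011 = 0001
Remainder = 001 (nonzero — an error is detected).

001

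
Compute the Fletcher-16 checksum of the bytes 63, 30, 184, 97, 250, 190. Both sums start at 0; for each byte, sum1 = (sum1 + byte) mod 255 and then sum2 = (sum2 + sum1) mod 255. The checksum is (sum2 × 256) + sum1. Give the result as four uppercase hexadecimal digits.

CD31

Running sums (mod 255):
  after byte 0 (63): sum1=63, sum2=63
  after byte 1 (30): sum1=93, sum2=156
  after byte 2 (184): sum1=22, sum2=178
  after byte 3 (97): sum1=119, sum2=42
  after byte 4 (250): sum1=114, sum2=156
  after byte 5 (190): sum1=49, sum2=205
Checksum = sum2·256 + sum1 = 205·256 + 49 = 52529 = 0xCD31.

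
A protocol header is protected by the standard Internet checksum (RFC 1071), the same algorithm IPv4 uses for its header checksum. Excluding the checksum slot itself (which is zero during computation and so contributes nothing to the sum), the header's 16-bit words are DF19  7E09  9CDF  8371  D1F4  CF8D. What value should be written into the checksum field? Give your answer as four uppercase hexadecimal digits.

E108

One's-complement addition (fold any carry out of bit 15 back into bit 0):
  0xDF19 + 0x7E09 = 0x15D22 → wrap carry → 0x5D23
  0x5D23 + 0x9CDF = 0x0FA02
  0xFA02 + 0x8371 = 0x17D73 → wrap carry → 0x7D74
  0x7D74 + 0xD1F4 = 0x14F68 → wrap carry → 0x4F69
  0x4F69 + 0xCF8D = 0x11EF6 → wrap carry → 0x1EF7
One's-complement sum = 0x1EF7.
Checksum = ~0x1EF7 & 0xFFFF = 0xE108.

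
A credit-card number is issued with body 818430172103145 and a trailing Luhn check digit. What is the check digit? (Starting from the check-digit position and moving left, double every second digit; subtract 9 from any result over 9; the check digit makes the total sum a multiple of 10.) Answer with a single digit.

Partial digits right→left: 5 4 1 3 0 1 2 7 1 0 3 4 8 1 8
Double every second digit counting from the check-digit position (so the 1st, 3rd, 5th, ... of the partial from the right).
  doubled (with −9 where >9): 1 2 0 4 2 6 7 7 → sum 29
  kept as-is: 4 3 1 7 0 4 1 → sum 20
Total = 29 + 20 = 49.
Check digit = (10 − (49 mod 10)) mod 10 = 1.

1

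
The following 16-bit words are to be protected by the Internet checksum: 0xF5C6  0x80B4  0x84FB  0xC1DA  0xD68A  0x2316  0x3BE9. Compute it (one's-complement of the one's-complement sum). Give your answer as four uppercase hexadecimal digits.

0D24

One's-complement addition (fold any carry out of bit 15 back into bit 0):
  0xF5C6 + 0x80B4 = 0x1767A → wrap carry → 0x767B
  0x767B + 0x84FB = 0x0FB76
  0xFB76 + 0xC1DA = 0x1BD50 → wrap carry → 0xBD51
  0xBD51 + 0xD68A = 0x193DB → wrap carry → 0x93DC
  0x93DC + 0x2316 = 0x0B6F2
  0xB6F2 + 0x3BE9 = 0x0F2DB
One's-complement sum = 0xF2DB.
Checksum = ~0xF2DB & 0xFFFF = 0x0D24.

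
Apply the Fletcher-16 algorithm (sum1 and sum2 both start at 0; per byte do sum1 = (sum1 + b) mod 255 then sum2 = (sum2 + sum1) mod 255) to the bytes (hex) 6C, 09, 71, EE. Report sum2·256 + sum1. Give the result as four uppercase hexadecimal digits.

9ED5

Running sums (mod 255):
  after byte 0 (6C): sum1=108, sum2=108
  after byte 1 (09): sum1=117, sum2=225
  after byte 2 (71): sum1=230, sum2=200
  after byte 3 (EE): sum1=213, sum2=158
Checksum = sum2·256 + sum1 = 158·256 + 213 = 40661 = 0x9ED5.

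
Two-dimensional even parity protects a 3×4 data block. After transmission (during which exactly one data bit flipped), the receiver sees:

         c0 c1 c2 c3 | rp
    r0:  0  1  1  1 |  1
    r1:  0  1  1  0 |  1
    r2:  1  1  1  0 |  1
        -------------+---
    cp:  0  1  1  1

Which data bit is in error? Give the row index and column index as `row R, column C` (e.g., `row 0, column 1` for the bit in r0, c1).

row 1, column 0

Recompute each row's even parity and compare to rp:
  r0: data parity 1, sent rp 1 → ok
  r1: data parity 0, sent rp 1 → mismatch
  r2: data parity 1, sent rp 1 → ok
Recompute each column's even parity and compare to cp:
  c0: data parity 1, sent cp 0 → mismatch
  c1: data parity 1, sent cp 1 → ok
  c2: data parity 1, sent cp 1 → ok
  c3: data parity 1, sent cp 1 → ok
Exactly one row (r1) and one column (c0) fail → the flipped bit is at their intersection.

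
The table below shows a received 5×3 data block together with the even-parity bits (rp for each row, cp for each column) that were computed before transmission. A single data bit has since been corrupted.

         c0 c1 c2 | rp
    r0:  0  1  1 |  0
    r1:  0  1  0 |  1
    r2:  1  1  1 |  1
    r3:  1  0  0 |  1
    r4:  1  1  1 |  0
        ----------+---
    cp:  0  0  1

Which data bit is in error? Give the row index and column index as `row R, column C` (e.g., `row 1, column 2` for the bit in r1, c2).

Recompute each row's even parity and compare to rp:
  r0: data parity 0, sent rp 0 → ok
  r1: data parity 1, sent rp 1 → ok
  r2: data parity 1, sent rp 1 → ok
  r3: data parity 1, sent rp 1 → ok
  r4: data parity 1, sent rp 0 → mismatch
Recompute each column's even parity and compare to cp:
  c0: data parity 1, sent cp 0 → mismatch
  c1: data parity 0, sent cp 0 → ok
  c2: data parity 1, sent cp 1 → ok
Exactly one row (r4) and one column (c0) fail → the flipped bit is at their intersection.

row 4, column 0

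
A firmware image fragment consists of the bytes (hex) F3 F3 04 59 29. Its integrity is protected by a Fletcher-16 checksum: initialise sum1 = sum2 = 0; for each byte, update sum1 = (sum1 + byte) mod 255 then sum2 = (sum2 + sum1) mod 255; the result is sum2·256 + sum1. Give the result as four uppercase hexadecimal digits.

7B6E

Running sums (mod 255):
  after byte 0 (F3): sum1=243, sum2=243
  after byte 1 (F3): sum1=231, sum2=219
  after byte 2 (04): sum1=235, sum2=199
  after byte 3 (59): sum1=69, sum2=13
  after byte 4 (29): sum1=110, sum2=123
Checksum = sum2·256 + sum1 = 123·256 + 110 = 31598 = 0x7B6E.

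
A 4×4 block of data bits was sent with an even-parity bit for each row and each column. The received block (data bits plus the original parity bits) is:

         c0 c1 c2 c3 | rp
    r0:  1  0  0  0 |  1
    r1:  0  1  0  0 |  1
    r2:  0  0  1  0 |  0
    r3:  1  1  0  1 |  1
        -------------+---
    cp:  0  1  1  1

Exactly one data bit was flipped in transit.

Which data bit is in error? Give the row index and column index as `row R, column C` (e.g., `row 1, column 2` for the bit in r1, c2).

Recompute each row's even parity and compare to rp:
  r0: data parity 1, sent rp 1 → ok
  r1: data parity 1, sent rp 1 → ok
  r2: data parity 1, sent rp 0 → mismatch
  r3: data parity 1, sent rp 1 → ok
Recompute each column's even parity and compare to cp:
  c0: data parity 0, sent cp 0 → ok
  c1: data parity 0, sent cp 1 → mismatch
  c2: data parity 1, sent cp 1 → ok
  c3: data parity 1, sent cp 1 → ok
Exactly one row (r2) and one column (c1) fail → the flipped bit is at their intersection.

row 2, column 1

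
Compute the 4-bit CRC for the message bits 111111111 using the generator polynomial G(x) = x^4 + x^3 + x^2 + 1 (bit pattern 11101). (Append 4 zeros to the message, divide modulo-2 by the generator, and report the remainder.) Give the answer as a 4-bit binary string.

0001

Append 4 zeros: 1111111110000. Divide by 11101 (XOR where the leading bit is 1):
  pos 0: 11111 XOR 11101 = 00010
  pos 3: 10111 XOR 11101 = 01010
  pos 4: 10101 XOR 11101 = 01000
  pos 5: 10000 XOR 11101 = 01101
  pos 6: 11010 XOR 11101 = 00111
  pos 8: 11100 XOR 11101 = 00001
Remainder (last 4 bits) = 0001. This is the CRC / FCS.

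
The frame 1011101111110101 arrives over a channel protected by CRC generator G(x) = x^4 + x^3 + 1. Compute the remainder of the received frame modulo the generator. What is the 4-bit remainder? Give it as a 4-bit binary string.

1101

Modulo-2 division of 1011101111110101 by 11001:
  pos 0: 10111 XOR 11001 = 01110
  pos 1: 11100 XOR 11001 = 00101
  pos 3: 10111 XOR 11001 = 01110
  pos 4: 11101 XOR 11001 = 00100
  pos 6: 10011 XOR 11001 = 01010
  pos 7: 10101 XOR 11001 = 01100
  pos 8: 11000 XOR 11001 = 00001
Remainder = 1101 (nonzero — an error is detected).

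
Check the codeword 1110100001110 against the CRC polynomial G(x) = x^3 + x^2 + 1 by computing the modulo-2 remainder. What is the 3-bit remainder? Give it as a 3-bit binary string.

000

Modulo-2 division of 1110100001110 by 1101:
  pos 0: 1110 XOR 1101 = 0011
  pos 2: 1110 XOR 1101 = 0011
  pos 4: 1100 XOR 1101 = 0001
  pos 7: 1011 XOR 1101 = 0110
  pos 8: 1101 XOR 1101 = 0000
Remainder = 000 (zero — the frame passes the CRC check).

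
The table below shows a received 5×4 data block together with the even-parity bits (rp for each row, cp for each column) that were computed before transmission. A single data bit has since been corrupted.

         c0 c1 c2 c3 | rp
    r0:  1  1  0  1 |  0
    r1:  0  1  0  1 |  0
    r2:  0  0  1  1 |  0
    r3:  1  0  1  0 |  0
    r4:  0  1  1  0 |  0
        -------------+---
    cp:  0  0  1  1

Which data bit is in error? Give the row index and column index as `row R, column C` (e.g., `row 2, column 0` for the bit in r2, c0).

row 0, column 1

Recompute each row's even parity and compare to rp:
  r0: data parity 1, sent rp 0 → mismatch
  r1: data parity 0, sent rp 0 → ok
  r2: data parity 0, sent rp 0 → ok
  r3: data parity 0, sent rp 0 → ok
  r4: data parity 0, sent rp 0 → ok
Recompute each column's even parity and compare to cp:
  c0: data parity 0, sent cp 0 → ok
  c1: data parity 1, sent cp 0 → mismatch
  c2: data parity 1, sent cp 1 → ok
  c3: data parity 1, sent cp 1 → ok
Exactly one row (r0) and one column (c1) fail → the flipped bit is at their intersection.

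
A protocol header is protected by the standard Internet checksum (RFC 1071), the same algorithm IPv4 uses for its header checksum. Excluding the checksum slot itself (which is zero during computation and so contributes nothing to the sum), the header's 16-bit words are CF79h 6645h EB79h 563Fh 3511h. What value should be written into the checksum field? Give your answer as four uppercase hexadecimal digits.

5376

One's-complement addition (fold any carry out of bit 15 back into bit 0):
  0xCF79 + 0x6645 = 0x135BE → wrap carry → 0x35BF
  0x35BF + 0xEB79 = 0x12138 → wrap carry → 0x2139
  0x2139 + 0x563F = 0x07778
  0x7778 + 0x3511 = 0x0AC89
One's-complement sum = 0xAC89.
Checksum = ~0xAC89 & 0xFFFF = 0x5376.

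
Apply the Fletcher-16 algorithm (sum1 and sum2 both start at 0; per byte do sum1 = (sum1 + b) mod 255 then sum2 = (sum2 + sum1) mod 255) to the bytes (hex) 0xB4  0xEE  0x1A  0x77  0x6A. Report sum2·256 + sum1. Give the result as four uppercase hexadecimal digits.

Running sums (mod 255):
  after byte 0 (0xB4): sum1=180, sum2=180
  after byte 1 (0xEE): sum1=163, sum2=88
  after byte 2 (0x1A): sum1=189, sum2=22
  after byte 3 (0x77): sum1=53, sum2=75
  after byte 4 (0x6A): sum1=159, sum2=234
Checksum = sum2·256 + sum1 = 234·256 + 159 = 60063 = 0xEA9F.

EA9F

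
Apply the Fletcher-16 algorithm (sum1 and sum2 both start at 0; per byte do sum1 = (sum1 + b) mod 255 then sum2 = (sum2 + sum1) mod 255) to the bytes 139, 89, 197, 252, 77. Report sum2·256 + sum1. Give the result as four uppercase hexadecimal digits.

Running sums (mod 255):
  after byte 0 (139): sum1=139, sum2=139
  after byte 1 (89): sum1=228, sum2=112
  after byte 2 (197): sum1=170, sum2=27
  after byte 3 (252): sum1=167, sum2=194
  after byte 4 (77): sum1=244, sum2=183
Checksum = sum2·256 + sum1 = 183·256 + 244 = 47092 = 0xB7F4.

B7F4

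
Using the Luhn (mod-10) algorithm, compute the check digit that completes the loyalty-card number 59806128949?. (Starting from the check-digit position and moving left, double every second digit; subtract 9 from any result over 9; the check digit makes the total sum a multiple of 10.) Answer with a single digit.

Partial digits right→left: 9 4 9 8 2 1 6 0 8 9 5
Double every second digit counting from the check-digit position (so the 1st, 3rd, 5th, ... of the partial from the right).
  doubled (with −9 where >9): 9 9 4 3 7 1 → sum 33
  kept as-is: 4 8 1 0 9 → sum 22
Total = 33 + 22 = 55.
Check digit = (10 − (55 mod 10)) mod 10 = 5.

5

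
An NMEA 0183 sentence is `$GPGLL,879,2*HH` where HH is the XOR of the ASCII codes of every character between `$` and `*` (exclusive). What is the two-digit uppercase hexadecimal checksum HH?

XOR the ASCII codes of the payload characters:
  'G' = 0x47 → acc = 0x47
  'P' = 0x50 → acc = 0x17
  'G' = 0x47 → acc = 0x50
  'L' = 0x4C → acc = 0x1C
  'L' = 0x4C → acc = 0x50
  ',' = 0x2C → acc = 0x7C
  '8' = 0x38 → acc = 0x44
  '7' = 0x37 → acc = 0x73
  '9' = 0x39 → acc = 0x4A
  ',' = 0x2C → acc = 0x66
  '2' = 0x32 → acc = 0x54
Checksum = 0x54.

54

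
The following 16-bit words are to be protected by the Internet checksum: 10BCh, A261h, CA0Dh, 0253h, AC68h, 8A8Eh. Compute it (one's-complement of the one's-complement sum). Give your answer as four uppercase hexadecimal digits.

One's-complement addition (fold any carry out of bit 15 back into bit 0):
  0x10BC + 0xA261 = 0x0B31D
  0xB31D + 0xCA0D = 0x17D2A → wrap carry → 0x7D2B
  0x7D2B + 0x0253 = 0x07F7E
  0x7F7E + 0xAC68 = 0x12BE6 → wrap carry → 0x2BE7
  0x2BE7 + 0x8A8E = 0x0B675
One's-complement sum = 0xB675.
Checksum = ~0xB675 & 0xFFFF = 0x498A.

498A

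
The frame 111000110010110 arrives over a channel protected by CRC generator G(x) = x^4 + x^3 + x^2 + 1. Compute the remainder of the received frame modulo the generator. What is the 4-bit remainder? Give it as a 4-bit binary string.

0000

Modulo-2 division of 111000110010110 by 11101:
  pos 0: 11100 XOR 11101 = 00001
  pos 4: 10110 XOR 11101 = 01011
  pos 5: 10110 XOR 11101 = 01011
  pos 6: 10111 XOR 11101 = 01010
  pos 7: 10100 XOR 11101 = 01001
  pos 8: 10011 XOR 11101 = 01110
  pos 9: 11101 XOR 11101 = 00000
Remainder = 0000 (zero — the frame passes the CRC check).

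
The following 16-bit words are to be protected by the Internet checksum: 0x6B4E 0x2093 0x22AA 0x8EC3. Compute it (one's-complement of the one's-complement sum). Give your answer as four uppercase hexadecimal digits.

C2B0

One's-complement addition (fold any carry out of bit 15 back into bit 0):
  0x6B4E + 0x2093 = 0x08BE1
  0x8BE1 + 0x22AA = 0x0AE8B
  0xAE8B + 0x8EC3 = 0x13D4E → wrap carry → 0x3D4F
One's-complement sum = 0x3D4F.
Checksum = ~0x3D4F & 0xFFFF = 0xC2B0.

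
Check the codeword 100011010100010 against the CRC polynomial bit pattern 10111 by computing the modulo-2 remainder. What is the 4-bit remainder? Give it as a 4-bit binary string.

Modulo-2 division of 100011010100010 by 10111:
  pos 0: 10001 XOR 10111 = 00110
  pos 2: 11010 XOR 10111 = 01101
  pos 3: 11011 XOR 10111 = 01100
  pos 4: 11000 XOR 10111 = 01111
  pos 5: 11111 XOR 10111 = 01000
  pos 6: 10000 XOR 10111 = 00111
  pos 8: 11100 XOR 10111 = 01011
  pos 9: 10111 XOR 10111 = 00000
Remainder = 0000 (zero — the frame passes the CRC check).

0000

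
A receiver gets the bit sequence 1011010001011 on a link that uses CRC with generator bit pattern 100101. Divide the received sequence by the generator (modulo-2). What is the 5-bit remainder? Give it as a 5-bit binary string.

11010

Modulo-2 division of 1011010001011 by 100101:
  pos 0: 101101 XOR 100101 = 001000
  pos 2: 100000 XOR 100101 = 000101
  pos 5: 101010 XOR 100101 = 001111
  pos 7: 111111 XOR 100101 = 011010
Remainder = 11010 (nonzero — an error is detected).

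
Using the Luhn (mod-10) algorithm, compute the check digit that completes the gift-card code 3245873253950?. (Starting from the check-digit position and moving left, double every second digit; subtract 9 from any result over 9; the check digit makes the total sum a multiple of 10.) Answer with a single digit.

9

Partial digits right→left: 0 5 9 3 5 2 3 7 8 5 4 2 3
Double every second digit counting from the check-digit position (so the 1st, 3rd, 5th, ... of the partial from the right).
  doubled (with −9 where >9): 0 9 1 6 7 8 6 → sum 37
  kept as-is: 5 3 2 7 5 2 → sum 24
Total = 37 + 24 = 61.
Check digit = (10 − (61 mod 10)) mod 10 = 9.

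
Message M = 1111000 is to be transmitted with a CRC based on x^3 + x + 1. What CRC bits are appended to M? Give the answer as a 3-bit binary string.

Append 3 zeros: 1111000000. Divide by 1011 (XOR where the leading bit is 1):
  pos 0: 1111 XOR 1011 = 0100
  pos 1: 1000 XOR 1011 = 0011
  pos 3: 1100 XOR 1011 = 0111
  pos 4: 1110 XOR 1011 = 0101
  pos 5: 1010 XOR 1011 = 0001
Remainder (last 3 bits) = 010. This is the CRC / FCS.

010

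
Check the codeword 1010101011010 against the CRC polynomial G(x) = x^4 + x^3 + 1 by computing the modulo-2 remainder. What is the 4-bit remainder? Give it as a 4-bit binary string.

Modulo-2 division of 1010101011010 by 11001:
  pos 0: 10101 XOR 11001 = 01100
  pos 1: 11000 XOR 11001 = 00001
  pos 5: 11011 XOR 11001 = 00010
  pos 8: 10010 XOR 11001 = 01011
Remainder = 1011 (nonzero — an error is detected).

1011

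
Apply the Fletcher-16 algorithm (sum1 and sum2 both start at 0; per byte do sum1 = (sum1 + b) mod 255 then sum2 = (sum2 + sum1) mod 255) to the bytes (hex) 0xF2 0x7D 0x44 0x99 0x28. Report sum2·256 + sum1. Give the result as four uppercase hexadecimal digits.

DC76

Running sums (mod 255):
  after byte 0 (0xF2): sum1=242, sum2=242
  after byte 1 (0x7D): sum1=112, sum2=99
  after byte 2 (0x44): sum1=180, sum2=24
  after byte 3 (0x99): sum1=78, sum2=102
  after byte 4 (0x28): sum1=118, sum2=220
Checksum = sum2·256 + sum1 = 220·256 + 118 = 56438 = 0xDC76.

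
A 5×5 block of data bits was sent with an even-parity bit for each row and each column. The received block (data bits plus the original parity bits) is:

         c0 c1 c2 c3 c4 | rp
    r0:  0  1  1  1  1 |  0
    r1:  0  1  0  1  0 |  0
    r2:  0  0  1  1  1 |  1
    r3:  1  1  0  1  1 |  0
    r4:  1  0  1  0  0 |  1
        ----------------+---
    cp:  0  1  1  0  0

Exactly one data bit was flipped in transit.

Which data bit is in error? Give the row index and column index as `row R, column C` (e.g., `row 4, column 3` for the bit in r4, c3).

Recompute each row's even parity and compare to rp:
  r0: data parity 0, sent rp 0 → ok
  r1: data parity 0, sent rp 0 → ok
  r2: data parity 1, sent rp 1 → ok
  r3: data parity 0, sent rp 0 → ok
  r4: data parity 0, sent rp 1 → mismatch
Recompute each column's even parity and compare to cp:
  c0: data parity 0, sent cp 0 → ok
  c1: data parity 1, sent cp 1 → ok
  c2: data parity 1, sent cp 1 → ok
  c3: data parity 0, sent cp 0 → ok
  c4: data parity 1, sent cp 0 → mismatch
Exactly one row (r4) and one column (c4) fail → the flipped bit is at their intersection.

row 4, column 4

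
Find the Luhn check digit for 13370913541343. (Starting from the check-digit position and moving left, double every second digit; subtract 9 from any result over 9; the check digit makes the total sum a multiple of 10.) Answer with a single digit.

Partial digits right→left: 3 4 3 1 4 5 3 1 9 0 7 3 3 1
Double every second digit counting from the check-digit position (so the 1st, 3rd, 5th, ... of the partial from the right).
  doubled (with −9 where >9): 6 6 8 6 9 5 6 → sum 46
  kept as-is: 4 1 5 1 0 3 1 → sum 15
Total = 46 + 15 = 61.
Check digit = (10 − (61 mod 10)) mod 10 = 9.

9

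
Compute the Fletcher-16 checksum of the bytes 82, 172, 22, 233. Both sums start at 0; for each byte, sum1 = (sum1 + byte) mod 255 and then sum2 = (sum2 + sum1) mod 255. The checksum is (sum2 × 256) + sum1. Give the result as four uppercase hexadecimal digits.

65FE

Running sums (mod 255):
  after byte 0 (82): sum1=82, sum2=82
  after byte 1 (172): sum1=254, sum2=81
  after byte 2 (22): sum1=21, sum2=102
  after byte 3 (233): sum1=254, sum2=101
Checksum = sum2·256 + sum1 = 101·256 + 254 = 26110 = 0x65FE.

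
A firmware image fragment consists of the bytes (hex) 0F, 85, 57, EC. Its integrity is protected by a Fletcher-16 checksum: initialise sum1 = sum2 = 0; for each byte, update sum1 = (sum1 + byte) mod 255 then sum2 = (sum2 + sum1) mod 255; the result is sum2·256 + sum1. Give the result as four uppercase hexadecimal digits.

Running sums (mod 255):
  after byte 0 (0F): sum1=15, sum2=15
  after byte 1 (85): sum1=148, sum2=163
  after byte 2 (57): sum1=235, sum2=143
  after byte 3 (EC): sum1=216, sum2=104
Checksum = sum2·256 + sum1 = 104·256 + 216 = 26840 = 0x68D8.

68D8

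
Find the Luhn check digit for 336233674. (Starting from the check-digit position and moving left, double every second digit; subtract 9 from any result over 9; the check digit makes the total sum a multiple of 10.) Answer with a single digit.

Partial digits right→left: 4 7 6 3 3 2 6 3 3
Double every second digit counting from the check-digit position (so the 1st, 3rd, 5th, ... of the partial from the right).
  doubled (with −9 where >9): 8 3 6 3 6 → sum 26
  kept as-is: 7 3 2 3 → sum 15
Total = 26 + 15 = 41.
Check digit = (10 − (41 mod 10)) mod 10 = 9.

9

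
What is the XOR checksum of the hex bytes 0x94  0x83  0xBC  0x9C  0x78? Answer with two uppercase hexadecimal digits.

4F

XOR the bytes together:
  start with 0x94
  0x94 ⊕ 0x83 = 0x17
  0x17 ⊕ 0xBC = 0xAB
  0xAB ⊕ 0x9C = 0x37
  0x37 ⊕ 0x78 = 0x4F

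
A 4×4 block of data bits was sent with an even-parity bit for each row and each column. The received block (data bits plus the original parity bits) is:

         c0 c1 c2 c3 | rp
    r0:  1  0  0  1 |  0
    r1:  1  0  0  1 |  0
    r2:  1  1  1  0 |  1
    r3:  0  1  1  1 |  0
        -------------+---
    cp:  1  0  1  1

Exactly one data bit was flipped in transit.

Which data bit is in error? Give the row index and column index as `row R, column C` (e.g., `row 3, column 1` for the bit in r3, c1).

Recompute each row's even parity and compare to rp:
  r0: data parity 0, sent rp 0 → ok
  r1: data parity 0, sent rp 0 → ok
  r2: data parity 1, sent rp 1 → ok
  r3: data parity 1, sent rp 0 → mismatch
Recompute each column's even parity and compare to cp:
  c0: data parity 1, sent cp 1 → ok
  c1: data parity 0, sent cp 0 → ok
  c2: data parity 0, sent cp 1 → mismatch
  c3: data parity 1, sent cp 1 → ok
Exactly one row (r3) and one column (c2) fail → the flipped bit is at their intersection.

row 3, column 2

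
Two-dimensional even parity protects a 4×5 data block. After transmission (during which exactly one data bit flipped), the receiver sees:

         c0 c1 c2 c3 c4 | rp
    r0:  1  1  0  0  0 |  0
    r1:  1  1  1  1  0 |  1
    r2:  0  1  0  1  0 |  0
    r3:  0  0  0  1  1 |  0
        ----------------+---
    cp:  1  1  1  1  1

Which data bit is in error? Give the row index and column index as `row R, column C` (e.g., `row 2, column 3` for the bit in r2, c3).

Recompute each row's even parity and compare to rp:
  r0: data parity 0, sent rp 0 → ok
  r1: data parity 0, sent rp 1 → mismatch
  r2: data parity 0, sent rp 0 → ok
  r3: data parity 0, sent rp 0 → ok
Recompute each column's even parity and compare to cp:
  c0: data parity 0, sent cp 1 → mismatch
  c1: data parity 1, sent cp 1 → ok
  c2: data parity 1, sent cp 1 → ok
  c3: data parity 1, sent cp 1 → ok
  c4: data parity 1, sent cp 1 → ok
Exactly one row (r1) and one column (c0) fail → the flipped bit is at their intersection.

row 1, column 0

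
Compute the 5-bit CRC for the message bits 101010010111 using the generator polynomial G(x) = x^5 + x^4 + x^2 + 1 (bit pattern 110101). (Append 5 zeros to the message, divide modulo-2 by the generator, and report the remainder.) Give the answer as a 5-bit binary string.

Append 5 zeros: 10101001011100000. Divide by 110101 (XOR where the leading bit is 1):
  pos 0: 101010 XOR 110101 = 011111
  pos 1: 111110 XOR 110101 = 001011
  pos 3: 101110 XOR 110101 = 011011
  pos 4: 110111 XOR 110101 = 000010
  pos 8: 101100 XOR 110101 = 011001
  pos 9: 110010 XOR 110101 = 000111
Remainder (last 5 bits) = 11100. This is the CRC / FCS.

11100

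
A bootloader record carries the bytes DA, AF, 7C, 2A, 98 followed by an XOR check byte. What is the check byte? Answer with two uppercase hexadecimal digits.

XOR the bytes together:
  start with 0xDA
  0xDA ⊕ 0xAF = 0x75
  0x75 ⊕ 0x7C = 0x09
  0x09 ⊕ 0x2A = 0x23
  0x23 ⊕ 0x98 = 0xBB

BB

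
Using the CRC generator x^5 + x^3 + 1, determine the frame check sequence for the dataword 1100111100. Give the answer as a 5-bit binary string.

01111

Append 5 zeros: 110011110000000. Divide by 101001 (XOR where the leading bit is 1):
  pos 0: 110011 XOR 101001 = 011010
  pos 1: 110101 XOR 101001 = 011100
  pos 2: 111001 XOR 101001 = 010000
  pos 3: 100000 XOR 101001 = 001001
  pos 5: 100100 XOR 101001 = 001101
  pos 7: 110100 XOR 101001 = 011101
  pos 8: 111010 XOR 101001 = 010011
  pos 9: 100110 XOR 101001 = 001111
Remainder (last 5 bits) = 01111. This is the CRC / FCS.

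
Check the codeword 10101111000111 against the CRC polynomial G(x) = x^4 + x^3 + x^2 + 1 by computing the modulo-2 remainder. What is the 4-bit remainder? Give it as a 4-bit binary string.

Modulo-2 division of 10101111000111 by 11101:
  pos 0: 10101 XOR 11101 = 01000
  pos 1: 10001 XOR 11101 = 01100
  pos 2: 11001 XOR 11101 = 00100
  pos 4: 10010 XOR 11101 = 01111
  pos 5: 11110 XOR 11101 = 00011
  pos 8: 11011 XOR 11101 = 00110
Remainder = 1101 (nonzero — an error is detected).

1101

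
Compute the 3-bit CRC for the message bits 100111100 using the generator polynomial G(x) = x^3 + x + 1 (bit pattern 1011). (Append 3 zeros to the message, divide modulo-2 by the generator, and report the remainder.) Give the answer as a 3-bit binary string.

111

Append 3 zeros: 100111100000. Divide by 1011 (XOR where the leading bit is 1):
  pos 0: 1001 XOR 1011 = 0010
  pos 2: 1011 XOR 1011 = 0000
  pos 6: 1000 XOR 1011 = 0011
  pos 8: 1100 XOR 1011 = 0111
Remainder (last 3 bits) = 111. This is the CRC / FCS.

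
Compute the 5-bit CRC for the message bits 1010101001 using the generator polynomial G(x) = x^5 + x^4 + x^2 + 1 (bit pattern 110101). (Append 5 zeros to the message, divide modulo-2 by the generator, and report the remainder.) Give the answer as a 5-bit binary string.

Append 5 zeros: 101010100100000. Divide by 110101 (XOR where the leading bit is 1):
  pos 0: 101010 XOR 110101 = 011111
  pos 1: 111111 XOR 110101 = 001010
  pos 3: 101000 XOR 110101 = 011101
  pos 4: 111011 XOR 110101 = 001110
  pos 6: 111000 XOR 110101 = 001101
  pos 8: 110100 XOR 110101 = 000001
Remainder (last 5 bits) = 00010. This is the CRC / FCS.

00010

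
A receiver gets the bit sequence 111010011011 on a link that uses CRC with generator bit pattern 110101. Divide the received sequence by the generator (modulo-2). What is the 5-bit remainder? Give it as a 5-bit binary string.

Modulo-2 division of 111010011011 by 110101:
  pos 0: 111010 XOR 110101 = 001111
  pos 2: 111101 XOR 110101 = 001000
  pos 4: 100010 XOR 110101 = 010111
  pos 5: 101111 XOR 110101 = 011010
  pos 6: 110101 XOR 110101 = 000000
Remainder = 00000 (zero — the frame passes the CRC check).

00000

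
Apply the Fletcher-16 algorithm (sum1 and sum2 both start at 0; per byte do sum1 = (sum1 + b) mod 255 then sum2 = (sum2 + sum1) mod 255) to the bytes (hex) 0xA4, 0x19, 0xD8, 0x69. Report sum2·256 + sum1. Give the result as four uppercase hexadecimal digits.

F800

Running sums (mod 255):
  after byte 0 (0xA4): sum1=164, sum2=164
  after byte 1 (0x19): sum1=189, sum2=98
  after byte 2 (0xD8): sum1=150, sum2=248
  after byte 3 (0x69): sum1=0, sum2=248
Checksum = sum2·256 + sum1 = 248·256 + 0 = 63488 = 0xF800.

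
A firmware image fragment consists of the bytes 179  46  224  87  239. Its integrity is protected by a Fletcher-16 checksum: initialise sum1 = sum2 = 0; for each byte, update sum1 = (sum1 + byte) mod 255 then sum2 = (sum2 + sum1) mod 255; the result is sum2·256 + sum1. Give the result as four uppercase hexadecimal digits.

Running sums (mod 255):
  after byte 0 (179): sum1=179, sum2=179
  after byte 1 (46): sum1=225, sum2=149
  after byte 2 (224): sum1=194, sum2=88
  after byte 3 (87): sum1=26, sum2=114
  after byte 4 (239): sum1=10, sum2=124
Checksum = sum2·256 + sum1 = 124·256 + 10 = 31754 = 0x7C0A.

7C0A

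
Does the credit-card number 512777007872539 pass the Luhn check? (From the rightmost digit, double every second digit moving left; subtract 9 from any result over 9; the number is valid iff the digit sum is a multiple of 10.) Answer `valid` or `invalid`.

invalid

From the right, keep odd positions and double even positions (subtract 9 from any doubled value over 9):
  doubled (positions 2,4,...): 6 4 7 0 5 5 2 → sum 29
  kept (positions 1,3,...): 9 5 7 7 0 7 2 5 → sum 42
Total = 71.
71 mod 10 = 1, so the number is invalid.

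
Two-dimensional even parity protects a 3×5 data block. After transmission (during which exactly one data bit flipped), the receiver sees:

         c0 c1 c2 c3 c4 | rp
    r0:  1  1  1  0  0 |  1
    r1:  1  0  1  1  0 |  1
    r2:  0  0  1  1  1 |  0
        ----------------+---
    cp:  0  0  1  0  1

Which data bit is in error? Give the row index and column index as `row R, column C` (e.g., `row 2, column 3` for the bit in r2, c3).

row 2, column 1

Recompute each row's even parity and compare to rp:
  r0: data parity 1, sent rp 1 → ok
  r1: data parity 1, sent rp 1 → ok
  r2: data parity 1, sent rp 0 → mismatch
Recompute each column's even parity and compare to cp:
  c0: data parity 0, sent cp 0 → ok
  c1: data parity 1, sent cp 0 → mismatch
  c2: data parity 1, sent cp 1 → ok
  c3: data parity 0, sent cp 0 → ok
  c4: data parity 1, sent cp 1 → ok
Exactly one row (r2) and one column (c1) fail → the flipped bit is at their intersection.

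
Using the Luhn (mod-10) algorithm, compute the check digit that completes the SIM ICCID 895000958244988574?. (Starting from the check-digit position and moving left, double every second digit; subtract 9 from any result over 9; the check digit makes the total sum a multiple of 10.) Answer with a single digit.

Partial digits right→left: 4 7 5 8 8 9 4 4 2 8 5 9 0 0 0 5 9 8
Double every second digit counting from the check-digit position (so the 1st, 3rd, 5th, ... of the partial from the right).
  doubled (with −9 where >9): 8 1 7 8 4 1 0 0 9 → sum 38
  kept as-is: 7 8 9 4 8 9 0 5 8 → sum 58
Total = 38 + 58 = 96.
Check digit = (10 − (96 mod 10)) mod 10 = 4.

4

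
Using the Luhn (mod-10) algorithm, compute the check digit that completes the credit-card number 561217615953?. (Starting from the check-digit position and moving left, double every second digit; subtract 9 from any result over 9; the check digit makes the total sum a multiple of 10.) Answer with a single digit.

8

Partial digits right→left: 3 5 9 5 1 6 7 1 2 1 6 5
Double every second digit counting from the check-digit position (so the 1st, 3rd, 5th, ... of the partial from the right).
  doubled (with −9 where >9): 6 9 2 5 4 3 → sum 29
  kept as-is: 5 5 6 1 1 5 → sum 23
Total = 29 + 23 = 52.
Check digit = (10 − (52 mod 10)) mod 10 = 8.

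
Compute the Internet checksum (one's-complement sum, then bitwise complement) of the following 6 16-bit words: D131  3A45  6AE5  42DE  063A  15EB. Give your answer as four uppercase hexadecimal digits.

One's-complement addition (fold any carry out of bit 15 back into bit 0):
  0xD131 + 0x3A45 = 0x10B76 → wrap carry → 0x0B77
  0x0B77 + 0x6AE5 = 0x0765C
  0x765C + 0x42DE = 0x0B93A
  0xB93A + 0x063A = 0x0BF74
  0xBF74 + 0x15EB = 0x0D55F
One's-complement sum = 0xD55F.
Checksum = ~0xD55F & 0xFFFF = 0x2AA0.

2AA0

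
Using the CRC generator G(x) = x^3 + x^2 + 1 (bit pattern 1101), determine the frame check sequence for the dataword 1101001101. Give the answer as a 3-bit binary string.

000

Append 3 zeros: 1101001101000. Divide by 1101 (XOR where the leading bit is 1):
  pos 0: 1101 XOR 1101 = 0000
  pos 6: 1101 XOR 1101 = 0000
Remainder (last 3 bits) = 000. This is the CRC / FCS.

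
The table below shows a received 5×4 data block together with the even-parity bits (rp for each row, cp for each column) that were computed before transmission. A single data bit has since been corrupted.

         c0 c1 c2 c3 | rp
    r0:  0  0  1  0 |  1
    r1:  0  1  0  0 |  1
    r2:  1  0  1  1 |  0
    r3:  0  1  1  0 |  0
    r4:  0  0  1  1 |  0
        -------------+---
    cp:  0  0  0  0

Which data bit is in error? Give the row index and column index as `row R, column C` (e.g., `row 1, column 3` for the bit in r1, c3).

row 2, column 0

Recompute each row's even parity and compare to rp:
  r0: data parity 1, sent rp 1 → ok
  r1: data parity 1, sent rp 1 → ok
  r2: data parity 1, sent rp 0 → mismatch
  r3: data parity 0, sent rp 0 → ok
  r4: data parity 0, sent rp 0 → ok
Recompute each column's even parity and compare to cp:
  c0: data parity 1, sent cp 0 → mismatch
  c1: data parity 0, sent cp 0 → ok
  c2: data parity 0, sent cp 0 → ok
  c3: data parity 0, sent cp 0 → ok
Exactly one row (r2) and one column (c0) fail → the flipped bit is at their intersection.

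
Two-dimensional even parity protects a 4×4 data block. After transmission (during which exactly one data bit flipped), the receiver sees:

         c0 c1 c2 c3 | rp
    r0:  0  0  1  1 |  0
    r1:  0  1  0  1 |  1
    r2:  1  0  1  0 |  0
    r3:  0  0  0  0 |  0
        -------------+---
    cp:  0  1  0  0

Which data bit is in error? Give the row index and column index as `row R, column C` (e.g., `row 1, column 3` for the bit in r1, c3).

row 1, column 0

Recompute each row's even parity and compare to rp:
  r0: data parity 0, sent rp 0 → ok
  r1: data parity 0, sent rp 1 → mismatch
  r2: data parity 0, sent rp 0 → ok
  r3: data parity 0, sent rp 0 → ok
Recompute each column's even parity and compare to cp:
  c0: data parity 1, sent cp 0 → mismatch
  c1: data parity 1, sent cp 1 → ok
  c2: data parity 0, sent cp 0 → ok
  c3: data parity 0, sent cp 0 → ok
Exactly one row (r1) and one column (c0) fail → the flipped bit is at their intersection.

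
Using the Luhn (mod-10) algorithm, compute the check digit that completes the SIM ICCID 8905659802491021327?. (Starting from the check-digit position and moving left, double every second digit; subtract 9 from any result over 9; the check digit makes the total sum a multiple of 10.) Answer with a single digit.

Partial digits right→left: 7 2 3 1 2 0 1 9 4 2 0 8 9 5 6 5 0 9 8
Double every second digit counting from the check-digit position (so the 1st, 3rd, 5th, ... of the partial from the right).
  doubled (with −9 where >9): 5 6 4 2 8 0 9 3 0 7 → sum 44
  kept as-is: 2 1 0 9 2 8 5 5 9 → sum 41
Total = 44 + 41 = 85.
Check digit = (10 − (85 mod 10)) mod 10 = 5.

5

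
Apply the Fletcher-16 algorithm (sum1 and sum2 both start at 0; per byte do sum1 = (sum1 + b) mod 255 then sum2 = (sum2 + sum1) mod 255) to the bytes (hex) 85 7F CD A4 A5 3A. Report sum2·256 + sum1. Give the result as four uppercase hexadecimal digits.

Running sums (mod 255):
  after byte 0 (85): sum1=133, sum2=133
  after byte 1 (7F): sum1=5, sum2=138
  after byte 2 (CD): sum1=210, sum2=93
  after byte 3 (A4): sum1=119, sum2=212
  after byte 4 (A5): sum1=29, sum2=241
  after byte 5 (3A): sum1=87, sum2=73
Checksum = sum2·256 + sum1 = 73·256 + 87 = 18775 = 0x4957.

4957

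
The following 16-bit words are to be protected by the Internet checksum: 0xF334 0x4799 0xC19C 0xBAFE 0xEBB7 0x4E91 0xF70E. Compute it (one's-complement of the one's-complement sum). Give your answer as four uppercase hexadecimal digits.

173E

One's-complement addition (fold any carry out of bit 15 back into bit 0):
  0xF334 + 0x4799 = 0x13ACD → wrap carry → 0x3ACE
  0x3ACE + 0xC19C = 0x0FC6A
  0xFC6A + 0xBAFE = 0x1B768 → wrap carry → 0xB769
  0xB769 + 0xEBB7 = 0x1A320 → wrap carry → 0xA321
  0xA321 + 0x4E91 = 0x0F1B2
  0xF1B2 + 0xF70E = 0x1E8C0 → wrap carry → 0xE8C1
One's-complement sum = 0xE8C1.
Checksum = ~0xE8C1 & 0xFFFF = 0x173E.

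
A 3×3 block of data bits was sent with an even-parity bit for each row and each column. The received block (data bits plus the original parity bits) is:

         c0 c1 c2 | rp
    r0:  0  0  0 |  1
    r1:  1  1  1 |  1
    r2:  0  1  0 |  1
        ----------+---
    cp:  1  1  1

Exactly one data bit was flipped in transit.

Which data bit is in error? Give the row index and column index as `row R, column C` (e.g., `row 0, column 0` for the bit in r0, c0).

row 0, column 1

Recompute each row's even parity and compare to rp:
  r0: data parity 0, sent rp 1 → mismatch
  r1: data parity 1, sent rp 1 → ok
  r2: data parity 1, sent rp 1 → ok
Recompute each column's even parity and compare to cp:
  c0: data parity 1, sent cp 1 → ok
  c1: data parity 0, sent cp 1 → mismatch
  c2: data parity 1, sent cp 1 → ok
Exactly one row (r0) and one column (c1) fail → the flipped bit is at their intersection.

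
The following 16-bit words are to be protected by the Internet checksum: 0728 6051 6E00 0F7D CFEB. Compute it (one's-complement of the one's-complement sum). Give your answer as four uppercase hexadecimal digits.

4B1D

One's-complement addition (fold any carry out of bit 15 back into bit 0):
  0x0728 + 0x6051 = 0x06779
  0x6779 + 0x6E00 = 0x0D579
  0xD579 + 0x0F7D = 0x0E4F6
  0xE4F6 + 0xCFEB = 0x1B4E1 → wrap carry → 0xB4E2
One's-complement sum = 0xB4E2.
Checksum = ~0xB4E2 & 0xFFFF = 0x4B1D.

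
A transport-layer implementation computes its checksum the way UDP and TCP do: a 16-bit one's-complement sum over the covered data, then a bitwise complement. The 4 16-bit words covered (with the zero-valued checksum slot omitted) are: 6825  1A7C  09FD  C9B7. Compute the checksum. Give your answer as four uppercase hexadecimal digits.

A9A9

One's-complement addition (fold any carry out of bit 15 back into bit 0):
  0x6825 + 0x1A7C = 0x082A1
  0x82A1 + 0x09FD = 0x08C9E
  0x8C9E + 0xC9B7 = 0x15655 → wrap carry → 0x5656
One's-complement sum = 0x5656.
Checksum = ~0x5656 & 0xFFFF = 0xA9A9.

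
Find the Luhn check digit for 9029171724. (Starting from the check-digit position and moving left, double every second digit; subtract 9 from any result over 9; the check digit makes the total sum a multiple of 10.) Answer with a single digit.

8

Partial digits right→left: 4 2 7 1 7 1 9 2 0 9
Double every second digit counting from the check-digit position (so the 1st, 3rd, 5th, ... of the partial from the right).
  doubled (with −9 where >9): 8 5 5 9 0 → sum 27
  kept as-is: 2 1 1 2 9 → sum 15
Total = 27 + 15 = 42.
Check digit = (10 − (42 mod 10)) mod 10 = 8.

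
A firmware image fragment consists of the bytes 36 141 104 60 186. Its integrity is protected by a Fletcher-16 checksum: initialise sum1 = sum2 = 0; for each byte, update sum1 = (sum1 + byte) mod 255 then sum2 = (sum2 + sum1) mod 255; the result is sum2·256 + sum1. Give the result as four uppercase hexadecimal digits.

Running sums (mod 255):
  after byte 0 (36): sum1=36, sum2=36
  after byte 1 (141): sum1=177, sum2=213
  after byte 2 (104): sum1=26, sum2=239
  after byte 3 (60): sum1=86, sum2=70
  after byte 4 (186): sum1=17, sum2=87
Checksum = sum2·256 + sum1 = 87·256 + 17 = 22289 = 0x5711.

5711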